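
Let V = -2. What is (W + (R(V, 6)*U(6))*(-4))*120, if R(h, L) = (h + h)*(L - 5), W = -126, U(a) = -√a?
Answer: -15120 - 1920*√6 ≈ -19823.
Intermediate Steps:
R(h, L) = 2*h*(-5 + L) (R(h, L) = (2*h)*(-5 + L) = 2*h*(-5 + L))
(W + (R(V, 6)*U(6))*(-4))*120 = (-126 + ((2*(-2)*(-5 + 6))*(-√6))*(-4))*120 = (-126 + ((2*(-2)*1)*(-√6))*(-4))*120 = (-126 - (-4)*√6*(-4))*120 = (-126 + (4*√6)*(-4))*120 = (-126 - 16*√6)*120 = -15120 - 1920*√6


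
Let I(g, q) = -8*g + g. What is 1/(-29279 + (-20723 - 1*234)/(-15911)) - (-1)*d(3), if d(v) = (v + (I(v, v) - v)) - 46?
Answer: -31211109115/465837212 ≈ -67.000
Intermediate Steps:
I(g, q) = -7*g
d(v) = -46 - 7*v (d(v) = (v + (-7*v - v)) - 46 = (v - 8*v) - 46 = -7*v - 46 = -46 - 7*v)
1/(-29279 + (-20723 - 1*234)/(-15911)) - (-1)*d(3) = 1/(-29279 + (-20723 - 1*234)/(-15911)) - (-1)*(-46 - 7*3) = 1/(-29279 + (-20723 - 234)*(-1/15911)) - (-1)*(-46 - 21) = 1/(-29279 - 20957*(-1/15911)) - (-1)*(-67) = 1/(-29279 + 20957/15911) - 1*67 = 1/(-465837212/15911) - 67 = -15911/465837212 - 67 = -31211109115/465837212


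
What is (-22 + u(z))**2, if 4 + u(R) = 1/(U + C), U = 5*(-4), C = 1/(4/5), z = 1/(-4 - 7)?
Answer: 3818116/5625 ≈ 678.78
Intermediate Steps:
z = -1/11 (z = 1/(-11) = -1/11 ≈ -0.090909)
C = 5/4 (C = 1/(4*(1/5)) = 1/(4/5) = 5/4 ≈ 1.2500)
U = -20
u(R) = -304/75 (u(R) = -4 + 1/(-20 + 5/4) = -4 + 1/(-75/4) = -4 - 4/75 = -304/75)
(-22 + u(z))**2 = (-22 - 304/75)**2 = (-1954/75)**2 = 3818116/5625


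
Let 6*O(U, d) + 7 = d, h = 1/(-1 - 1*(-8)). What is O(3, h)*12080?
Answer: -96640/7 ≈ -13806.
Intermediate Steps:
h = ⅐ (h = 1/(-1 + 8) = 1/7 = ⅐ ≈ 0.14286)
O(U, d) = -7/6 + d/6
O(3, h)*12080 = (-7/6 + (⅙)*(⅐))*12080 = (-7/6 + 1/42)*12080 = -8/7*12080 = -96640/7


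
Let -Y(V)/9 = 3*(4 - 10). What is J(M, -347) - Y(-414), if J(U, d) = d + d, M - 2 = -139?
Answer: -856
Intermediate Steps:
M = -137 (M = 2 - 139 = -137)
J(U, d) = 2*d
Y(V) = 162 (Y(V) = -27*(4 - 10) = -27*(-6) = -9*(-18) = 162)
J(M, -347) - Y(-414) = 2*(-347) - 1*162 = -694 - 162 = -856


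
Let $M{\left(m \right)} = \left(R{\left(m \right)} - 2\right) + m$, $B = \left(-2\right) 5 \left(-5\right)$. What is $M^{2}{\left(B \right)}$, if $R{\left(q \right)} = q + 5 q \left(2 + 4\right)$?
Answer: $2553604$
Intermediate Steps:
$B = 50$ ($B = \left(-10\right) \left(-5\right) = 50$)
$R{\left(q \right)} = 31 q$ ($R{\left(q \right)} = q + 5 q 6 = q + 5 \cdot 6 q = q + 30 q = 31 q$)
$M{\left(m \right)} = -2 + 32 m$ ($M{\left(m \right)} = \left(31 m - 2\right) + m = \left(-2 + 31 m\right) + m = -2 + 32 m$)
$M^{2}{\left(B \right)} = \left(-2 + 32 \cdot 50\right)^{2} = \left(-2 + 1600\right)^{2} = 1598^{2} = 2553604$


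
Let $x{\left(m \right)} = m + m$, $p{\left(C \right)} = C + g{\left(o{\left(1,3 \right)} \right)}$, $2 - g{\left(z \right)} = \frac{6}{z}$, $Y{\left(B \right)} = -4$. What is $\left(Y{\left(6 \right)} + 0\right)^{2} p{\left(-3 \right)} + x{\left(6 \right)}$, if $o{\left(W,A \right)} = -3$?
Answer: $28$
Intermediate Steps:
$g{\left(z \right)} = 2 - \frac{6}{z}$
$p{\left(C \right)} = 4 + C$ ($p{\left(C \right)} = C + \left(2 - \frac{6}{-3}\right) = C + \left(2 - -2\right) = C + \left(2 + 2\right) = C + 4 = 4 + C$)
$x{\left(m \right)} = 2 m$
$\left(Y{\left(6 \right)} + 0\right)^{2} p{\left(-3 \right)} + x{\left(6 \right)} = \left(-4 + 0\right)^{2} \left(4 - 3\right) + 2 \cdot 6 = \left(-4\right)^{2} \cdot 1 + 12 = 16 \cdot 1 + 12 = 16 + 12 = 28$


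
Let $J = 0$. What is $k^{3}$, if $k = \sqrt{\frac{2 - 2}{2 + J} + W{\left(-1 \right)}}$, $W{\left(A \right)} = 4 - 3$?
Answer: $1$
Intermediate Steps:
$W{\left(A \right)} = 1$ ($W{\left(A \right)} = 4 - 3 = 1$)
$k = 1$ ($k = \sqrt{\frac{2 - 2}{2 + 0} + 1} = \sqrt{\frac{0}{2} + 1} = \sqrt{0 \cdot \frac{1}{2} + 1} = \sqrt{0 + 1} = \sqrt{1} = 1$)
$k^{3} = 1^{3} = 1$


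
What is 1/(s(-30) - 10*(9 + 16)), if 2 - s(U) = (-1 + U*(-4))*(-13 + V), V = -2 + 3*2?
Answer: 1/823 ≈ 0.0012151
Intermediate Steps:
V = 4 (V = -2 + 6 = 4)
s(U) = -7 - 36*U (s(U) = 2 - (-1 + U*(-4))*(-13 + 4) = 2 - (-1 - 4*U)*(-9) = 2 - (9 + 36*U) = 2 + (-9 - 36*U) = -7 - 36*U)
1/(s(-30) - 10*(9 + 16)) = 1/((-7 - 36*(-30)) - 10*(9 + 16)) = 1/((-7 + 1080) - 10*25) = 1/(1073 - 250) = 1/823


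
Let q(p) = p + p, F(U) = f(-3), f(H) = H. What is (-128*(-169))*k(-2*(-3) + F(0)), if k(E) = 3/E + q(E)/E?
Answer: 64896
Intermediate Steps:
F(U) = -3
q(p) = 2*p
k(E) = 2 + 3/E (k(E) = 3/E + (2*E)/E = 3/E + 2 = 2 + 3/E)
(-128*(-169))*k(-2*(-3) + F(0)) = (-128*(-169))*(2 + 3/(-2*(-3) - 3)) = 21632*(2 + 3/(6 - 3)) = 21632*(2 + 3/3) = 21632*(2 + 3*(⅓)) = 21632*(2 + 1) = 21632*3 = 64896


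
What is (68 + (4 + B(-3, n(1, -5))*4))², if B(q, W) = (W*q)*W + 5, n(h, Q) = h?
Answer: 6400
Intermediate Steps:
B(q, W) = 5 + q*W² (B(q, W) = q*W² + 5 = 5 + q*W²)
(68 + (4 + B(-3, n(1, -5))*4))² = (68 + (4 + (5 - 3*1²)*4))² = (68 + (4 + (5 - 3*1)*4))² = (68 + (4 + (5 - 3)*4))² = (68 + (4 + 2*4))² = (68 + (4 + 8))² = (68 + 12)² = 80² = 6400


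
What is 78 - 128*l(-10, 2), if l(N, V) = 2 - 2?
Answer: 78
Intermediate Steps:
l(N, V) = 0
78 - 128*l(-10, 2) = 78 - 128*0 = 78 + 0 = 78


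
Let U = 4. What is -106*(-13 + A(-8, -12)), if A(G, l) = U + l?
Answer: 2226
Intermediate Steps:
A(G, l) = 4 + l
-106*(-13 + A(-8, -12)) = -106*(-13 + (4 - 12)) = -106*(-13 - 8) = -106*(-21) = 2226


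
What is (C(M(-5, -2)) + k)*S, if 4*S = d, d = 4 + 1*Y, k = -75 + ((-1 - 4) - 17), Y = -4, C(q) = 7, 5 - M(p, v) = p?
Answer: 0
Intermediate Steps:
M(p, v) = 5 - p
k = -97 (k = -75 + (-5 - 17) = -75 - 22 = -97)
d = 0 (d = 4 + 1*(-4) = 4 - 4 = 0)
S = 0 (S = (¼)*0 = 0)
(C(M(-5, -2)) + k)*S = (7 - 97)*0 = -90*0 = 0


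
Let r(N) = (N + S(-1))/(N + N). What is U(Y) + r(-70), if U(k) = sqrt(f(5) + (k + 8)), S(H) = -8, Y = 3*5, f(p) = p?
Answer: 39/70 + 2*sqrt(7) ≈ 5.8486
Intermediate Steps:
Y = 15
r(N) = (-8 + N)/(2*N) (r(N) = (N - 8)/(N + N) = (-8 + N)/((2*N)) = (-8 + N)*(1/(2*N)) = (-8 + N)/(2*N))
U(k) = sqrt(13 + k) (U(k) = sqrt(5 + (k + 8)) = sqrt(5 + (8 + k)) = sqrt(13 + k))
U(Y) + r(-70) = sqrt(13 + 15) + (1/2)*(-8 - 70)/(-70) = sqrt(28) + (1/2)*(-1/70)*(-78) = 2*sqrt(7) + 39/70 = 39/70 + 2*sqrt(7)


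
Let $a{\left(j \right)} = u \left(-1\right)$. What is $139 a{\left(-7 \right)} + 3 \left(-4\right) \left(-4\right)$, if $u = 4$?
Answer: $-508$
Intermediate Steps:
$a{\left(j \right)} = -4$ ($a{\left(j \right)} = 4 \left(-1\right) = -4$)
$139 a{\left(-7 \right)} + 3 \left(-4\right) \left(-4\right) = 139 \left(-4\right) + 3 \left(-4\right) \left(-4\right) = -556 - -48 = -556 + 48 = -508$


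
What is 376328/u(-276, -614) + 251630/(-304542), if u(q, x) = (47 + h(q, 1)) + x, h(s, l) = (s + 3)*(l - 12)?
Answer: 678539947/4415859 ≈ 153.66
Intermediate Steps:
h(s, l) = (-12 + l)*(3 + s) (h(s, l) = (3 + s)*(-12 + l) = (-12 + l)*(3 + s))
u(q, x) = 14 + x - 11*q (u(q, x) = (47 + (-36 - 12*q + 3*1 + 1*q)) + x = (47 + (-36 - 12*q + 3 + q)) + x = (47 + (-33 - 11*q)) + x = (14 - 11*q) + x = 14 + x - 11*q)
376328/u(-276, -614) + 251630/(-304542) = 376328/(14 - 614 - 11*(-276)) + 251630/(-304542) = 376328/(14 - 614 + 3036) + 251630*(-1/304542) = 376328/2436 - 125815/152271 = 376328*(1/2436) - 125815/152271 = 94082/609 - 125815/152271 = 678539947/4415859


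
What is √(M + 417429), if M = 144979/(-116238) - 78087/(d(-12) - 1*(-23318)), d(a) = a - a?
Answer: 4*√11978894058391708516887/677609421 ≈ 646.08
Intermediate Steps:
d(a) = 0
M = -3114324257/677609421 (M = 144979/(-116238) - 78087/(0 - 1*(-23318)) = 144979*(-1/116238) - 78087/(0 + 23318) = -144979/116238 - 78087/23318 = -3114324257/677609421 ≈ -4.5960)
√(M + 417429) = √(-3114324257/677609421 + 417429) = √(282850708674352/677609421) = 4*√11978894058391708516887/677609421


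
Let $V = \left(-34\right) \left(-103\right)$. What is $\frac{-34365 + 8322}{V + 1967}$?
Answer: $- \frac{8681}{1823} \approx -4.7619$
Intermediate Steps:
$V = 3502$
$\frac{-34365 + 8322}{V + 1967} = \frac{-34365 + 8322}{3502 + 1967} = - \frac{26043}{5469} = \left(-26043\right) \frac{1}{5469} = - \frac{8681}{1823}$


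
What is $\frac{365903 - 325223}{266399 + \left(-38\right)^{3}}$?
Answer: $\frac{4520}{23503} \approx 0.19232$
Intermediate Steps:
$\frac{365903 - 325223}{266399 + \left(-38\right)^{3}} = \frac{40680}{266399 - 54872} = \frac{40680}{211527} = 40680 \cdot \frac{1}{211527} = \frac{4520}{23503}$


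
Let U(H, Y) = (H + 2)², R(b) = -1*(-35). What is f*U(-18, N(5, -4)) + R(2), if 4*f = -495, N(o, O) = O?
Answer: -31645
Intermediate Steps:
R(b) = 35
U(H, Y) = (2 + H)²
f = -495/4 (f = (¼)*(-495) = -495/4 ≈ -123.75)
f*U(-18, N(5, -4)) + R(2) = -495*(2 - 18)²/4 + 35 = -495/4*(-16)² + 35 = -495/4*256 + 35 = -31680 + 35 = -31645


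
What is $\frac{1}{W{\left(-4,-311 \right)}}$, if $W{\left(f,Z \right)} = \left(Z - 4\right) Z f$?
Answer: $- \frac{1}{391860} \approx -2.5519 \cdot 10^{-6}$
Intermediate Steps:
$W{\left(f,Z \right)} = Z f \left(-4 + Z\right)$ ($W{\left(f,Z \right)} = \left(-4 + Z\right) Z f = Z \left(-4 + Z\right) f = Z f \left(-4 + Z\right)$)
$\frac{1}{W{\left(-4,-311 \right)}} = \frac{1}{\left(-311\right) \left(-4\right) \left(-4 - 311\right)} = \frac{1}{\left(-311\right) \left(-4\right) \left(-315\right)} = \frac{1}{-391860} = - \frac{1}{391860}$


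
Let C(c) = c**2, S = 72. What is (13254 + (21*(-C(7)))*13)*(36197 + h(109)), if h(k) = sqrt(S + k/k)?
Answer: -4452231 - 123*sqrt(73) ≈ -4.4533e+6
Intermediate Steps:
h(k) = sqrt(73) (h(k) = sqrt(72 + k/k) = sqrt(72 + 1) = sqrt(73))
(13254 + (21*(-C(7)))*13)*(36197 + h(109)) = (13254 + (21*(-1*7**2))*13)*(36197 + sqrt(73)) = (13254 + (21*(-1*49))*13)*(36197 + sqrt(73)) = (13254 + (21*(-49))*13)*(36197 + sqrt(73)) = (13254 - 1029*13)*(36197 + sqrt(73)) = (13254 - 13377)*(36197 + sqrt(73)) = -123*(36197 + sqrt(73)) = -4452231 - 123*sqrt(73)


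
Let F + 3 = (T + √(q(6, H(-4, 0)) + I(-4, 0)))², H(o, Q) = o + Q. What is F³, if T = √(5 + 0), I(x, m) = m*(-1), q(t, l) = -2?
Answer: -80*I*√10 ≈ -252.98*I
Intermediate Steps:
H(o, Q) = Q + o
I(x, m) = -m
T = √5 ≈ 2.2361
F = -3 + (√5 + I*√2)² (F = -3 + (√5 + √(-2 - 1*0))² = -3 + (√5 + √(-2 + 0))² = -3 + (√5 + √(-2))² = -3 + (√5 + I*√2)² ≈ -0.e-10 + 6.3246*I)
F³ = (2*I*√10)³ = -80*I*√10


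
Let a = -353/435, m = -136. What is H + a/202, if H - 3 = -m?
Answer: 12213577/87870 ≈ 139.00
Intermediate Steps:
H = 139 (H = 3 - 1*(-136) = 3 + 136 = 139)
a = -353/435 (a = -353*1/435 = -353/435 ≈ -0.81149)
H + a/202 = 139 - 353/435/202 = 139 - 353/435*1/202 = 139 - 353/87870 = 12213577/87870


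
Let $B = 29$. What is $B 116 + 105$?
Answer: $3469$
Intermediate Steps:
$B 116 + 105 = 29 \cdot 116 + 105 = 3364 + 105 = 3469$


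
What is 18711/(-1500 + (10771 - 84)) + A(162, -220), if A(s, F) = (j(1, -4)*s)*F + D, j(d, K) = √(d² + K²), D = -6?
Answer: -36411/9187 - 35640*√17 ≈ -1.4695e+5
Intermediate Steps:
j(d, K) = √(K² + d²)
A(s, F) = -6 + F*s*√17 (A(s, F) = (√((-4)² + 1²)*s)*F - 6 = (√(16 + 1)*s)*F - 6 = (√17*s)*F - 6 = (s*√17)*F - 6 = F*s*√17 - 6 = -6 + F*s*√17)
18711/(-1500 + (10771 - 84)) + A(162, -220) = 18711/(-1500 + (10771 - 84)) + (-6 - 220*162*√17) = 18711/(-1500 + 10687) + (-6 - 35640*√17) = 18711/9187 + (-6 - 35640*√17) = -36411/9187 - 35640*√17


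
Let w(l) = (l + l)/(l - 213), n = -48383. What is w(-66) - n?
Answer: 4499663/93 ≈ 48384.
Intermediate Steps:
w(l) = 2*l/(-213 + l) (w(l) = (2*l)/(-213 + l) = 2*l/(-213 + l))
w(-66) - n = 2*(-66)/(-213 - 66) - 1*(-48383) = 2*(-66)/(-279) + 48383 = 2*(-66)*(-1/279) + 48383 = 44/93 + 48383 = 4499663/93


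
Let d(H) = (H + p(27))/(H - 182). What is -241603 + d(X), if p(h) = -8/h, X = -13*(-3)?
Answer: -84802748/351 ≈ -2.4160e+5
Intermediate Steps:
X = 39
d(H) = (-8/27 + H)/(-182 + H) (d(H) = (H - 8/27)/(H - 182) = (H - 8*1/27)/(-182 + H) = (H - 8/27)/(-182 + H) = (-8/27 + H)/(-182 + H))
-241603 + d(X) = -241603 + (-8/27 + 39)/(-182 + 39) = -241603 + (1045/27)/(-143) = -241603 - 1/143*1045/27 = -241603 - 95/351 = -84802748/351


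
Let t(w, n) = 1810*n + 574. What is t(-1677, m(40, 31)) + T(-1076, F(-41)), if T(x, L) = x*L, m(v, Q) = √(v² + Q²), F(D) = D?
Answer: 44690 + 1810*√2561 ≈ 1.3629e+5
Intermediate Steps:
m(v, Q) = √(Q² + v²)
t(w, n) = 574 + 1810*n
T(x, L) = L*x
t(-1677, m(40, 31)) + T(-1076, F(-41)) = (574 + 1810*√(31² + 40²)) - 41*(-1076) = (574 + 1810*√(961 + 1600)) + 44116 = (574 + 1810*√2561) + 44116 = 44690 + 1810*√2561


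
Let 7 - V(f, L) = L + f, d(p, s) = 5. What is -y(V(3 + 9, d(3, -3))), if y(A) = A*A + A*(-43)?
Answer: -530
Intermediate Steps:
V(f, L) = 7 - L - f (V(f, L) = 7 - (L + f) = 7 + (-L - f) = 7 - L - f)
y(A) = A² - 43*A
-y(V(3 + 9, d(3, -3))) = -(7 - 1*5 - (3 + 9))*(-43 + (7 - 1*5 - (3 + 9))) = -(7 - 5 - 1*12)*(-43 + (7 - 5 - 1*12)) = -(7 - 5 - 12)*(-43 + (7 - 5 - 12)) = -(-10)*(-43 - 10) = -(-10)*(-53) = -1*530 = -530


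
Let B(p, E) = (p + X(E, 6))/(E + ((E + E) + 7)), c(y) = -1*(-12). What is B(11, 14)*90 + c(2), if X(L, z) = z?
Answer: 2118/49 ≈ 43.224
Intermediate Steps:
c(y) = 12
B(p, E) = (6 + p)/(7 + 3*E) (B(p, E) = (p + 6)/(E + ((E + E) + 7)) = (6 + p)/(E + (2*E + 7)) = (6 + p)/(E + (7 + 2*E)) = (6 + p)/(7 + 3*E))
B(11, 14)*90 + c(2) = ((6 + 11)/(7 + 3*14))*90 + 12 = (17/(7 + 42))*90 + 12 = (17/49)*90 + 12 = 1530/49 + 12 = 2118/49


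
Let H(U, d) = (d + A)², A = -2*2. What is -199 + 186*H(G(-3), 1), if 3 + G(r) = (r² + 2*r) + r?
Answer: 1475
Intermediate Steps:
G(r) = -3 + r² + 3*r (G(r) = -3 + ((r² + 2*r) + r) = -3 + (r² + 3*r) = -3 + r² + 3*r)
A = -4
H(U, d) = (-4 + d)² (H(U, d) = (d - 4)² = (-4 + d)²)
-199 + 186*H(G(-3), 1) = -199 + 186*(-4 + 1)² = -199 + 186*(-3)² = -199 + 186*9 = -199 + 1674 = 1475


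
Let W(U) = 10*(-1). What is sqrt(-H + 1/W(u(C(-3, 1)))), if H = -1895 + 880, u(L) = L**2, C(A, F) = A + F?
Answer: sqrt(101490)/10 ≈ 31.857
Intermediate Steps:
W(U) = -10
H = -1015
sqrt(-H + 1/W(u(C(-3, 1)))) = sqrt(-1*(-1015) + 1/(-10)) = sqrt(1015 - 1/10) = sqrt(10149/10) = sqrt(101490)/10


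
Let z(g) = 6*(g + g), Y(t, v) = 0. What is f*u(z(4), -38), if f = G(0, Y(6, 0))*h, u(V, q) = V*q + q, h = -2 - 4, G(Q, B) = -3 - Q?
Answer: -33516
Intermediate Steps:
z(g) = 12*g (z(g) = 6*(2*g) = 12*g)
h = -6
u(V, q) = q + V*q
f = 18 (f = (-3 - 1*0)*(-6) = (-3 + 0)*(-6) = -3*(-6) = 18)
f*u(z(4), -38) = 18*(-38*(1 + 12*4)) = 18*(-38*(1 + 48)) = 18*(-38*49) = 18*(-1862) = -33516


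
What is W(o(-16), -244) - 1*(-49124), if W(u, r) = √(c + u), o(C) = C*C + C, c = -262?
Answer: 49124 + I*√22 ≈ 49124.0 + 4.6904*I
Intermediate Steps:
o(C) = C + C² (o(C) = C² + C = C + C²)
W(u, r) = √(-262 + u)
W(o(-16), -244) - 1*(-49124) = √(-262 - 16*(1 - 16)) - 1*(-49124) = √(-262 - 16*(-15)) + 49124 = √(-262 + 240) + 49124 = √(-22) + 49124 = I*√22 + 49124 = 49124 + I*√22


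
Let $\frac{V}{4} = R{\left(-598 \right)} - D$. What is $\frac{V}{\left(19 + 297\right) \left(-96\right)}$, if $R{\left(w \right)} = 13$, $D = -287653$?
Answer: $- \frac{143833}{3792} \approx -37.931$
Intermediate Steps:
$V = 1150664$ ($V = 4 \left(13 - -287653\right) = 4 \left(13 + 287653\right) = 4 \cdot 287666 = 1150664$)
$\frac{V}{\left(19 + 297\right) \left(-96\right)} = \frac{1150664}{\left(19 + 297\right) \left(-96\right)} = \frac{1150664}{316 \left(-96\right)} = \frac{1150664}{-30336} = 1150664 \left(- \frac{1}{30336}\right) = - \frac{143833}{3792}$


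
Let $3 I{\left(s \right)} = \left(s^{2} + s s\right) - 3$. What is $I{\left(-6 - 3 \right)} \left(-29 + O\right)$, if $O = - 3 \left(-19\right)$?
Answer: $1484$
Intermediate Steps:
$I{\left(s \right)} = -1 + \frac{2 s^{2}}{3}$ ($I{\left(s \right)} = \frac{\left(s^{2} + s s\right) - 3}{3} = \frac{\left(s^{2} + s^{2}\right) - 3}{3} = \frac{2 s^{2} - 3}{3} = \frac{-3 + 2 s^{2}}{3} = -1 + \frac{2 s^{2}}{3}$)
$O = 57$ ($O = \left(-1\right) \left(-57\right) = 57$)
$I{\left(-6 - 3 \right)} \left(-29 + O\right) = \left(-1 + \frac{2 \left(-6 - 3\right)^{2}}{3}\right) \left(-29 + 57\right) = \left(-1 + \frac{2 \left(-6 - 3\right)^{2}}{3}\right) 28 = \left(-1 + \frac{2 \left(-9\right)^{2}}{3}\right) 28 = \left(-1 + \frac{2}{3} \cdot 81\right) 28 = \left(-1 + 54\right) 28 = 53 \cdot 28 = 1484$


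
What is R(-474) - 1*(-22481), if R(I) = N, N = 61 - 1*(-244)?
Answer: 22786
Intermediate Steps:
N = 305 (N = 61 + 244 = 305)
R(I) = 305
R(-474) - 1*(-22481) = 305 - 1*(-22481) = 305 + 22481 = 22786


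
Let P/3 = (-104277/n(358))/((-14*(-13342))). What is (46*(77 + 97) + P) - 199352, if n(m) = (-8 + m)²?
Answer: -4378335002752831/22881530000 ≈ -1.9135e+5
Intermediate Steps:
P = -312831/22881530000 (P = 3*((-104277/(-8 + 358)²)/((-14*(-13342)))) = 3*(-104277/(350²)/186788) = 3*(-104277/122500*(1/186788)) = 3*(-104277*1/122500*(1/186788)) = 3*(-104277/122500*1/186788) = 3*(-104277/22881530000) = -312831/22881530000 ≈ -1.3672e-5)
(46*(77 + 97) + P) - 199352 = (46*(77 + 97) - 312831/22881530000) - 199352 = (46*174 - 312831/22881530000) - 199352 = (8004 - 312831/22881530000) - 199352 = 183143765807169/22881530000 - 199352 = -4378335002752831/22881530000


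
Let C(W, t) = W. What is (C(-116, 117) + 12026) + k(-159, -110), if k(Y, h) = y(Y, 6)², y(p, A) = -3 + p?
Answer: 38154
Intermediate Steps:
k(Y, h) = (-3 + Y)²
(C(-116, 117) + 12026) + k(-159, -110) = (-116 + 12026) + (-3 - 159)² = 11910 + (-162)² = 11910 + 26244 = 38154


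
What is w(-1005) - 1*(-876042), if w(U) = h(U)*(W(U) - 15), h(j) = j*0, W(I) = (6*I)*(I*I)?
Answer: 876042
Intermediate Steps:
W(I) = 6*I³ (W(I) = (6*I)*I² = 6*I³)
h(j) = 0
w(U) = 0 (w(U) = 0*(6*U³ - 15) = 0*(-15 + 6*U³) = 0)
w(-1005) - 1*(-876042) = 0 - 1*(-876042) = 0 + 876042 = 876042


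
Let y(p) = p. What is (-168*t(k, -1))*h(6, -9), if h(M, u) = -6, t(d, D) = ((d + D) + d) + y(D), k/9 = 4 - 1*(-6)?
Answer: 179424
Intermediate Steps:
k = 90 (k = 9*(4 - 1*(-6)) = 9*(4 + 6) = 9*10 = 90)
t(d, D) = 2*D + 2*d (t(d, D) = ((d + D) + d) + D = ((D + d) + d) + D = (D + 2*d) + D = 2*D + 2*d)
(-168*t(k, -1))*h(6, -9) = -168*(2*(-1) + 2*90)*(-6) = -168*(-2 + 180)*(-6) = -168*178*(-6) = -29904*(-6) = 179424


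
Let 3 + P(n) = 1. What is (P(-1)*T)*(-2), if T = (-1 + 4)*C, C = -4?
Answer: -48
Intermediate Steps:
T = -12 (T = (-1 + 4)*(-4) = 3*(-4) = -12)
P(n) = -2 (P(n) = -3 + 1 = -2)
(P(-1)*T)*(-2) = -2*(-12)*(-2) = 24*(-2) = -48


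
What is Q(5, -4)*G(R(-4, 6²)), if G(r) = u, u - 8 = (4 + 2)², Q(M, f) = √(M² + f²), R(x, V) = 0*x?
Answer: 44*√41 ≈ 281.74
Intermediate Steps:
R(x, V) = 0
u = 44 (u = 8 + (4 + 2)² = 8 + 6² = 8 + 36 = 44)
G(r) = 44
Q(5, -4)*G(R(-4, 6²)) = √(5² + (-4)²)*44 = √(25 + 16)*44 = √41*44 = 44*√41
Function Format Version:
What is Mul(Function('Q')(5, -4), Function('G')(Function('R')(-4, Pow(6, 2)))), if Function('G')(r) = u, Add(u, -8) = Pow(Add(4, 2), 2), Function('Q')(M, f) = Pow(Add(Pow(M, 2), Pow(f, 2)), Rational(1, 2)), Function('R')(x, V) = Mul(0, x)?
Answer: Mul(44, Pow(41, Rational(1, 2))) ≈ 281.74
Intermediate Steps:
Function('R')(x, V) = 0
u = 44 (u = Add(8, Pow(Add(4, 2), 2)) = Add(8, Pow(6, 2)) = Add(8, 36) = 44)
Function('G')(r) = 44
Mul(Function('Q')(5, -4), Function('G')(Function('R')(-4, Pow(6, 2)))) = Mul(Pow(Add(Pow(5, 2), Pow(-4, 2)), Rational(1, 2)), 44) = Mul(Pow(Add(25, 16), Rational(1, 2)), 44) = Mul(Pow(41, Rational(1, 2)), 44) = Mul(44, Pow(41, Rational(1, 2)))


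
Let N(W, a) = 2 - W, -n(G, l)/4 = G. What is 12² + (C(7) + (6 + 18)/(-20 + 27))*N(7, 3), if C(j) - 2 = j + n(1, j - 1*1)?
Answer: 713/7 ≈ 101.86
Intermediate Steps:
n(G, l) = -4*G
C(j) = -2 + j (C(j) = 2 + (j - 4*1) = 2 + (j - 4) = 2 + (-4 + j) = -2 + j)
12² + (C(7) + (6 + 18)/(-20 + 27))*N(7, 3) = 12² + ((-2 + 7) + (6 + 18)/(-20 + 27))*(2 - 1*7) = 144 + (5 + 24/7)*(2 - 7) = 144 + (5 + 24*(⅐))*(-5) = 144 + (5 + 24/7)*(-5) = 144 + (59/7)*(-5) = 144 - 295/7 = 713/7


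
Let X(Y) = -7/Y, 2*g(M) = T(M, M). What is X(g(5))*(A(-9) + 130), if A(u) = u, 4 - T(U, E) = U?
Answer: 1694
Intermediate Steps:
T(U, E) = 4 - U
g(M) = 2 - M/2 (g(M) = (4 - M)/2 = 2 - M/2)
X(g(5))*(A(-9) + 130) = (-7/(2 - ½*5))*(-9 + 130) = -7/(2 - 5/2)*121 = -7/(-½)*121 = -7*(-2)*121 = 14*121 = 1694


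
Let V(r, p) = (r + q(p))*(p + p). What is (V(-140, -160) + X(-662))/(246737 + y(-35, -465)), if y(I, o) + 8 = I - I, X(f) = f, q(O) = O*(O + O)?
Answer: -2334266/35247 ≈ -66.226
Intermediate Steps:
q(O) = 2*O² (q(O) = O*(2*O) = 2*O²)
V(r, p) = 2*p*(r + 2*p²) (V(r, p) = (r + 2*p²)*(p + p) = (r + 2*p²)*(2*p) = 2*p*(r + 2*p²))
y(I, o) = -8 (y(I, o) = -8 + (I - I) = -8 + 0 = -8)
(V(-140, -160) + X(-662))/(246737 + y(-35, -465)) = (2*(-160)*(-140 + 2*(-160)²) - 662)/(246737 - 8) = (2*(-160)*(-140 + 2*25600) - 662)/246729 = (2*(-160)*(-140 + 51200) - 662)*(1/246729) = (2*(-160)*51060 - 662)*(1/246729) = (-16339200 - 662)*(1/246729) = -16339862*1/246729 = -2334266/35247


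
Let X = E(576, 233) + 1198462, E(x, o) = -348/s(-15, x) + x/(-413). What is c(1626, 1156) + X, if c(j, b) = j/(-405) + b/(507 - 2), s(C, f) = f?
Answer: 21596237299019/18020016 ≈ 1.1985e+6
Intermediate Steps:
c(j, b) = -j/405 + b/505 (c(j, b) = j*(-1/405) + b/505 = -j/405 + b*(1/505) = -j/405 + b/505)
E(x, o) = -348/x - x/413 (E(x, o) = -348/x + x/(-413) = -348/x + x*(-1/413) = -348/x - x/413)
X = 23758271063/19824 (X = (-348/576 - 1/413*576) + 1198462 = (-348*1/576 - 576/413) + 1198462 = (-29/48 - 576/413) + 1198462 = -39625/19824 + 1198462 = 23758271063/19824 ≈ 1.1985e+6)
c(1626, 1156) + X = (-1/405*1626 + (1/505)*1156) + 23758271063/19824 = (-542/135 + 1156/505) + 23758271063/19824 = -4706/2727 + 23758271063/19824 = 21596237299019/18020016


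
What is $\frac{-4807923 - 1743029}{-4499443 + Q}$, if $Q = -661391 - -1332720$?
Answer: $\frac{3275476}{1914057} \approx 1.7113$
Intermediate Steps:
$Q = 671329$ ($Q = -661391 + 1332720 = 671329$)
$\frac{-4807923 - 1743029}{-4499443 + Q} = \frac{-4807923 - 1743029}{-4499443 + 671329} = - \frac{6550952}{-3828114} = \left(-6550952\right) \left(- \frac{1}{3828114}\right) = \frac{3275476}{1914057}$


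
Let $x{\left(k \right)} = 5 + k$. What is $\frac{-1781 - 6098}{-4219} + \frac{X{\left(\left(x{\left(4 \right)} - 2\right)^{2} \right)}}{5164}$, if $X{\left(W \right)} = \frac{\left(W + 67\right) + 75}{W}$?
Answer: $\frac{1994476473}{1067558884} \approx 1.8683$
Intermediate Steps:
$X{\left(W \right)} = \frac{142 + W}{W}$ ($X{\left(W \right)} = \frac{\left(67 + W\right) + 75}{W} = \frac{142 + W}{W}$)
$\frac{-1781 - 6098}{-4219} + \frac{X{\left(\left(x{\left(4 \right)} - 2\right)^{2} \right)}}{5164} = \frac{-1781 - 6098}{-4219} + \frac{\frac{1}{\left(\left(5 + 4\right) - 2\right)^{2}} \left(142 + \left(\left(5 + 4\right) - 2\right)^{2}\right)}{5164} = \left(-7879\right) \left(- \frac{1}{4219}\right) + \frac{142 + \left(9 - 2\right)^{2}}{\left(9 - 2\right)^{2}} \cdot \frac{1}{5164} = \frac{7879}{4219} + \frac{142 + 7^{2}}{7^{2}} \cdot \frac{1}{5164} = \frac{7879}{4219} + \frac{142 + 49}{49} \cdot \frac{1}{5164} = \frac{7879}{4219} + \frac{1}{49} \cdot 191 \cdot \frac{1}{5164} = \frac{7879}{4219} + \frac{191}{49} \cdot \frac{1}{5164} = \frac{7879}{4219} + \frac{191}{253036} = \frac{1994476473}{1067558884}$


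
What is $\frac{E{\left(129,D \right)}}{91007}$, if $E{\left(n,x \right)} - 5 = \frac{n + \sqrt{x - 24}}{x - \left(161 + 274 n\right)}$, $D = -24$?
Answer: $\frac{177526}{3233569717} - \frac{4 i \sqrt{3}}{3233569717} \approx 5.4901 \cdot 10^{-5} - 2.1426 \cdot 10^{-9} i$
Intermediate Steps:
$E{\left(n,x \right)} = 5 + \frac{n + \sqrt{-24 + x}}{-161 + x - 274 n}$ ($E{\left(n,x \right)} = 5 + \frac{n + \sqrt{x - 24}}{x - \left(161 + 274 n\right)} = 5 + \frac{n + \sqrt{-24 + x}}{x - \left(161 + 274 n\right)} = 5 + \frac{n + \sqrt{-24 + x}}{-161 + x - 274 n}$)
$\frac{E{\left(129,D \right)}}{91007} = \frac{\frac{1}{161 - -24 + 274 \cdot 129} \left(805 - \sqrt{-24 - 24} - -120 + 1369 \cdot 129\right)}{91007} = \frac{805 - \sqrt{-48} + 120 + 176601}{161 + 24 + 35346} \cdot \frac{1}{91007} = \frac{805 - 4 i \sqrt{3} + 120 + 176601}{35531} \cdot \frac{1}{91007} = \frac{177526 - 4 i \sqrt{3}}{35531} \cdot \frac{1}{91007} = \left(\frac{177526}{35531} - \frac{4 i \sqrt{3}}{35531}\right) \frac{1}{91007} = \frac{177526}{3233569717} - \frac{4 i \sqrt{3}}{3233569717}$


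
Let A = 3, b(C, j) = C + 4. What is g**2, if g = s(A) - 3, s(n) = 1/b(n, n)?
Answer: 400/49 ≈ 8.1633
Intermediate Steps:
b(C, j) = 4 + C
s(n) = 1/(4 + n)
g = -20/7 (g = 1/(4 + 3) - 3 = 1/7 - 3 = -20/7 ≈ -2.8571)
g**2 = (-20/7)**2 = 400/49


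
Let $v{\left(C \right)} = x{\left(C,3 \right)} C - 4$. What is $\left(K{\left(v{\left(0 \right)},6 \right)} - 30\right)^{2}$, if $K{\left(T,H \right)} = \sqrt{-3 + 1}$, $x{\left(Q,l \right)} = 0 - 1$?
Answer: $\left(30 - i \sqrt{2}\right)^{2} \approx 898.0 - 84.853 i$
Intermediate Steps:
$x{\left(Q,l \right)} = -1$ ($x{\left(Q,l \right)} = 0 - 1 = -1$)
$v{\left(C \right)} = -4 - C$ ($v{\left(C \right)} = - C - 4 = -4 - C$)
$K{\left(T,H \right)} = i \sqrt{2}$ ($K{\left(T,H \right)} = \sqrt{-2} = i \sqrt{2}$)
$\left(K{\left(v{\left(0 \right)},6 \right)} - 30\right)^{2} = \left(i \sqrt{2} - 30\right)^{2} = \left(-30 + i \sqrt{2}\right)^{2}$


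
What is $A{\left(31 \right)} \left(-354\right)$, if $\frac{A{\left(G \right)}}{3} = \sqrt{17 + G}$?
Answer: $- 4248 \sqrt{3} \approx -7357.8$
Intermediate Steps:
$A{\left(G \right)} = 3 \sqrt{17 + G}$
$A{\left(31 \right)} \left(-354\right) = 3 \sqrt{17 + 31} \left(-354\right) = 3 \sqrt{48} \left(-354\right) = 3 \cdot 4 \sqrt{3} \left(-354\right) = 12 \sqrt{3} \left(-354\right) = - 4248 \sqrt{3}$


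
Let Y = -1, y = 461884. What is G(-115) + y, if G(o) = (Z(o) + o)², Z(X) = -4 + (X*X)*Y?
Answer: 178524220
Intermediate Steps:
Z(X) = -4 - X² (Z(X) = -4 + (X*X)*(-1) = -4 + X²*(-1) = -4 - X²)
G(o) = (-4 + o - o²)² (G(o) = ((-4 - o²) + o)² = (-4 + o - o²)²)
G(-115) + y = (4 + (-115)² - 1*(-115))² + 461884 = (4 + 13225 + 115)² + 461884 = 13344² + 461884 = 178062336 + 461884 = 178524220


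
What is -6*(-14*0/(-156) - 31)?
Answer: 186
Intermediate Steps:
-6*(-14*0/(-156) - 31) = -6*(0*(-1/156) - 31) = -6*(0 - 31) = -6*(-31) = 186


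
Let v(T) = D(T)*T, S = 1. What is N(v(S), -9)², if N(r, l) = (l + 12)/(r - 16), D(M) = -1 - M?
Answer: 1/36 ≈ 0.027778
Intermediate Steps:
v(T) = T*(-1 - T) (v(T) = (-1 - T)*T = T*(-1 - T))
N(r, l) = (12 + l)/(-16 + r)
N(v(S), -9)² = ((12 - 9)/(-16 - 1*1*(1 + 1)))² = (3/(-16 - 1*1*2))² = (3/(-16 - 2))² = (3/(-18))² = (-1/18*3)² = (-⅙)² = 1/36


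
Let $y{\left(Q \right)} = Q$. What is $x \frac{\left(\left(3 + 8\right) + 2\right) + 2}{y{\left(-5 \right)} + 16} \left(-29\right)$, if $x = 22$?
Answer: $-870$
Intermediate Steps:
$x \frac{\left(\left(3 + 8\right) + 2\right) + 2}{y{\left(-5 \right)} + 16} \left(-29\right) = 22 \frac{\left(\left(3 + 8\right) + 2\right) + 2}{-5 + 16} \left(-29\right) = 22 \frac{\left(11 + 2\right) + 2}{11} \left(-29\right) = 22 \left(13 + 2\right) \frac{1}{11} \left(-29\right) = 22 \cdot 15 \cdot \frac{1}{11} \left(-29\right) = 22 \cdot \frac{15}{11} \left(-29\right) = 30 \left(-29\right) = -870$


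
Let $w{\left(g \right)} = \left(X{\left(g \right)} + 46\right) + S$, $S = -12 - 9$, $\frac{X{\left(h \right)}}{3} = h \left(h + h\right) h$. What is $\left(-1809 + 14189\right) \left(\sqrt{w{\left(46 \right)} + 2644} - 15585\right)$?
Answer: $-192942300 + 12380 \sqrt{586685} \approx -1.8346 \cdot 10^{8}$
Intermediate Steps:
$X{\left(h \right)} = 6 h^{3}$ ($X{\left(h \right)} = 3 h \left(h + h\right) h = 3 h 2 h h = 3 \cdot 2 h^{2} h = 3 \cdot 2 h^{3} = 6 h^{3}$)
$S = -21$ ($S = -12 - 9 = -21$)
$w{\left(g \right)} = 25 + 6 g^{3}$ ($w{\left(g \right)} = \left(6 g^{3} + 46\right) - 21 = \left(46 + 6 g^{3}\right) - 21 = 25 + 6 g^{3}$)
$\left(-1809 + 14189\right) \left(\sqrt{w{\left(46 \right)} + 2644} - 15585\right) = \left(-1809 + 14189\right) \left(\sqrt{\left(25 + 6 \cdot 46^{3}\right) + 2644} - 15585\right) = 12380 \left(\sqrt{\left(25 + 6 \cdot 97336\right) + 2644} - 15585\right) = 12380 \left(\sqrt{\left(25 + 584016\right) + 2644} - 15585\right) = 12380 \left(\sqrt{584041 + 2644} - 15585\right) = 12380 \left(\sqrt{586685} - 15585\right) = 12380 \left(-15585 + \sqrt{586685}\right) = -192942300 + 12380 \sqrt{586685}$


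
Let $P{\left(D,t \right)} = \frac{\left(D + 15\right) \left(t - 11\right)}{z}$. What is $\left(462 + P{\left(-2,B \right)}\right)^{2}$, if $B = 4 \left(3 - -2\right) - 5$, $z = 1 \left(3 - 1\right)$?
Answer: $238144$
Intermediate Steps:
$z = 2$ ($z = 1 \cdot 2 = 2$)
$B = 15$ ($B = 4 \left(3 + 2\right) - 5 = 4 \cdot 5 - 5 = 20 - 5 = 15$)
$P{\left(D,t \right)} = \frac{\left(-11 + t\right) \left(15 + D\right)}{2}$ ($P{\left(D,t \right)} = \frac{\left(D + 15\right) \left(t - 11\right)}{2} = \left(15 + D\right) \left(-11 + t\right) \frac{1}{2} = \left(-11 + t\right) \left(15 + D\right) \frac{1}{2} = \frac{\left(-11 + t\right) \left(15 + D\right)}{2}$)
$\left(462 + P{\left(-2,B \right)}\right)^{2} = \left(462 + \left(- \frac{165}{2} - -11 + \frac{15}{2} \cdot 15 + \frac{1}{2} \left(-2\right) 15\right)\right)^{2} = \left(462 + \left(- \frac{165}{2} + 11 + \frac{225}{2} - 15\right)\right)^{2} = \left(462 + 26\right)^{2} = 488^{2} = 238144$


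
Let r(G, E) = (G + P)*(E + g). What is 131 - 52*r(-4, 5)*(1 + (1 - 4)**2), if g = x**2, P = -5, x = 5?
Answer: 140531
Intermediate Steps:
g = 25 (g = 5**2 = 25)
r(G, E) = (-5 + G)*(25 + E) (r(G, E) = (G - 5)*(E + 25) = (-5 + G)*(25 + E))
131 - 52*r(-4, 5)*(1 + (1 - 4)**2) = 131 - 52*(-125 - 5*5 + 25*(-4) + 5*(-4))*(1 + (1 - 4)**2) = 131 - 52*(-125 - 25 - 100 - 20)*(1 + (-3)**2) = 131 - (-14040)*(1 + 9) = 131 - (-14040)*10 = 131 - 52*(-2700) = 131 + 140400 = 140531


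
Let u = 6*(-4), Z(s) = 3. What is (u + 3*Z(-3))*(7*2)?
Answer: -210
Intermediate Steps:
u = -24
(u + 3*Z(-3))*(7*2) = (-24 + 3*3)*(7*2) = (-24 + 9)*14 = -15*14 = -210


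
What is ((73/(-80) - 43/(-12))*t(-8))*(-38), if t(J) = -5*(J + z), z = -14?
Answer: -133969/12 ≈ -11164.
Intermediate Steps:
t(J) = 70 - 5*J (t(J) = -5*(J - 14) = -5*(-14 + J) = 70 - 5*J)
((73/(-80) - 43/(-12))*t(-8))*(-38) = ((73/(-80) - 43/(-12))*(70 - 5*(-8)))*(-38) = ((73*(-1/80) - 43*(-1/12))*(70 + 40))*(-38) = ((-73/80 + 43/12)*110)*(-38) = ((641/240)*110)*(-38) = (7051/24)*(-38) = -133969/12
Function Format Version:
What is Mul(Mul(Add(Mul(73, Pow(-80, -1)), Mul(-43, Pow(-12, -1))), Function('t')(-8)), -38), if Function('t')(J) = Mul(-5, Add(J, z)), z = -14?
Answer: Rational(-133969, 12) ≈ -11164.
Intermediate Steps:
Function('t')(J) = Add(70, Mul(-5, J)) (Function('t')(J) = Mul(-5, Add(J, -14)) = Mul(-5, Add(-14, J)) = Add(70, Mul(-5, J)))
Mul(Mul(Add(Mul(73, Pow(-80, -1)), Mul(-43, Pow(-12, -1))), Function('t')(-8)), -38) = Mul(Mul(Add(Mul(73, Pow(-80, -1)), Mul(-43, Pow(-12, -1))), Add(70, Mul(-5, -8))), -38) = Mul(Mul(Add(Mul(73, Rational(-1, 80)), Mul(-43, Rational(-1, 12))), Add(70, 40)), -38) = Mul(Mul(Add(Rational(-73, 80), Rational(43, 12)), 110), -38) = Mul(Mul(Rational(641, 240), 110), -38) = Mul(Rational(7051, 24), -38) = Rational(-133969, 12)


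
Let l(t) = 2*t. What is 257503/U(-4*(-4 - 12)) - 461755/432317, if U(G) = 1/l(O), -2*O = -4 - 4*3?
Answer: 1781166329461/432317 ≈ 4.1200e+6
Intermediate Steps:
O = 8 (O = -(-4 - 4*3)/2 = -(-4 - 12)/2 = -½*(-16) = 8)
U(G) = 1/16 (U(G) = 1/(2*8) = 1/16)
257503/U(-4*(-4 - 12)) - 461755/432317 = 257503/(1/16) - 461755/432317 = 257503*16 - 461755*1/432317 = 4120048 - 461755/432317 = 1781166329461/432317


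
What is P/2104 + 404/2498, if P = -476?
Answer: -42379/656974 ≈ -0.064506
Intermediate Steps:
P/2104 + 404/2498 = -476/2104 + 404/2498 = -476*1/2104 + 404*(1/2498) = -119/526 + 202/1249 = -42379/656974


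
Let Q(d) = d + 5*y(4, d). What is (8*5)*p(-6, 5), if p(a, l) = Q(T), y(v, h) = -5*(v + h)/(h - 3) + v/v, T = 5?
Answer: -4100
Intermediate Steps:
y(v, h) = 1 - 5*(h + v)/(-3 + h) (y(v, h) = -5*(h + v)/(-3 + h) + 1 = 1 - 5*(h + v)/(-3 + h))
Q(d) = d + 5*(-23 - 4*d)/(-3 + d) (Q(d) = d + 5*((-3 - 5*4 - 4*d)/(-3 + d)) = d + 5*((-3 - 20 - 4*d)/(-3 + d)) = d + 5*((-23 - 4*d)/(-3 + d)) = d + 5*(-23 - 4*d)/(-3 + d))
p(a, l) = -205/2 (p(a, l) = (-115 + 5**2 - 23*5)/(-3 + 5) = (-115 + 25 - 115)/2 = (1/2)*(-205) = -205/2)
(8*5)*p(-6, 5) = (8*5)*(-205/2) = 40*(-205/2) = -4100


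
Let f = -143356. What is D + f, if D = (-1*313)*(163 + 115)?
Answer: -230370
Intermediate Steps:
D = -87014 (D = -313*278 = -87014)
D + f = -87014 - 143356 = -230370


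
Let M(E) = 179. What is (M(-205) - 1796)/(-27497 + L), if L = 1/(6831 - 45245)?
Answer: 62115438/1056269759 ≈ 0.058806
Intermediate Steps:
L = -1/38414 (L = 1/(-38414) = -1/38414 ≈ -2.6032e-5)
(M(-205) - 1796)/(-27497 + L) = (179 - 1796)/(-27497 - 1/38414) = -1617/(-1056269759/38414) = -1617*(-38414/1056269759) = 62115438/1056269759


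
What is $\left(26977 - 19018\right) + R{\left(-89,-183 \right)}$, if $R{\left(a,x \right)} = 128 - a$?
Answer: $8176$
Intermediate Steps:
$\left(26977 - 19018\right) + R{\left(-89,-183 \right)} = \left(26977 - 19018\right) + \left(128 - -89\right) = 7959 + \left(128 + 89\right) = 7959 + 217 = 8176$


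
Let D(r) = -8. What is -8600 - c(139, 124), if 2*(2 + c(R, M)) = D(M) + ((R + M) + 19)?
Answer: -8735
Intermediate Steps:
c(R, M) = 7/2 + M/2 + R/2 (c(R, M) = -2 + (-8 + ((R + M) + 19))/2 = -2 + (-8 + ((M + R) + 19))/2 = -2 + (-8 + (19 + M + R))/2 = -2 + (11 + M + R)/2 = -2 + (11/2 + M/2 + R/2) = 7/2 + M/2 + R/2)
-8600 - c(139, 124) = -8600 - (7/2 + (½)*124 + (½)*139) = -8600 - (7/2 + 62 + 139/2) = -8600 - 1*135 = -8600 - 135 = -8735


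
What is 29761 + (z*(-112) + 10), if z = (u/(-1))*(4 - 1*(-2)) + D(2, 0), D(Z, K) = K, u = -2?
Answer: 28427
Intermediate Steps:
z = 12 (z = (-2/(-1))*(4 - 1*(-2)) + 0 = (-2*(-1))*(4 + 2) + 0 = 2*6 + 0 = 12 + 0 = 12)
29761 + (z*(-112) + 10) = 29761 + (12*(-112) + 10) = 29761 + (-1344 + 10) = 29761 - 1334 = 28427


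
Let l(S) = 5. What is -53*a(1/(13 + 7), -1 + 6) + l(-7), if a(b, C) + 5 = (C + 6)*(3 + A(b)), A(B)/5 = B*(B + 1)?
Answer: -130563/80 ≈ -1632.0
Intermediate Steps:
A(B) = 5*B*(1 + B) (A(B) = 5*(B*(B + 1)) = 5*(B*(1 + B)) = 5*B*(1 + B))
a(b, C) = -5 + (3 + 5*b*(1 + b))*(6 + C) (a(b, C) = -5 + (C + 6)*(3 + 5*b*(1 + b)) = -5 + (6 + C)*(3 + 5*b*(1 + b)) = -5 + (3 + 5*b*(1 + b))*(6 + C))
-53*a(1/(13 + 7), -1 + 6) + l(-7) = -53*(13 + 3*(-1 + 6) + 30*(1 + 1/(13 + 7))/(13 + 7) + 5*(-1 + 6)*(1 + 1/(13 + 7))/(13 + 7)) + 5 = -53*(13 + 3*5 + 30*(1 + 1/20)/20 + 5*5*(1 + 1/20)/20) + 5 = -53*(13 + 15 + 30*(1/20)*(1 + 1/20) + 5*5*(1/20)*(1 + 1/20)) + 5 = -53*(13 + 15 + 30*(1/20)*(21/20) + 5*5*(1/20)*(21/20)) + 5 = -53*(13 + 15 + 63/40 + 21/16) + 5 = -53*2471/80 + 5 = -130963/80 + 5 = -130563/80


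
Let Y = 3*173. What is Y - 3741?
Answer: -3222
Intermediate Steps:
Y = 519
Y - 3741 = 519 - 3741 = -3222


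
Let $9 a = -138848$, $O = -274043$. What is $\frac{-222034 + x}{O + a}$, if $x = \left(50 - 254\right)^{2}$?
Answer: $\frac{1623762}{2605235} \approx 0.62327$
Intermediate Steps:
$x = 41616$ ($x = \left(-204\right)^{2} = 41616$)
$a = - \frac{138848}{9}$ ($a = \frac{1}{9} \left(-138848\right) = - \frac{138848}{9} \approx -15428.0$)
$\frac{-222034 + x}{O + a} = \frac{-222034 + 41616}{-274043 - \frac{138848}{9}} = - \frac{180418}{- \frac{2605235}{9}} = \left(-180418\right) \left(- \frac{9}{2605235}\right) = \frac{1623762}{2605235}$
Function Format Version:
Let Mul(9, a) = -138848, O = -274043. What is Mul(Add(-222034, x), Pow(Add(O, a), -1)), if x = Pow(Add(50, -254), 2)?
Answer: Rational(1623762, 2605235) ≈ 0.62327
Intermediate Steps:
x = 41616 (x = Pow(-204, 2) = 41616)
a = Rational(-138848, 9) (a = Mul(Rational(1, 9), -138848) = Rational(-138848, 9) ≈ -15428.)
Mul(Add(-222034, x), Pow(Add(O, a), -1)) = Mul(Add(-222034, 41616), Pow(Add(-274043, Rational(-138848, 9)), -1)) = Mul(-180418, Pow(Rational(-2605235, 9), -1)) = Mul(-180418, Rational(-9, 2605235)) = Rational(1623762, 2605235)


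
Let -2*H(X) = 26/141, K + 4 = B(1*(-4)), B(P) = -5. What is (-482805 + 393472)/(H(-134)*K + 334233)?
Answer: -4198651/15708990 ≈ -0.26728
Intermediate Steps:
K = -9 (K = -4 - 5 = -9)
H(X) = -13/141
(-482805 + 393472)/(H(-134)*K + 334233) = (-482805 + 393472)/(-13/141*(-9) + 334233) = -89333/(39/47 + 334233) = -89333/15708990/47 = -89333*47/15708990 = -4198651/15708990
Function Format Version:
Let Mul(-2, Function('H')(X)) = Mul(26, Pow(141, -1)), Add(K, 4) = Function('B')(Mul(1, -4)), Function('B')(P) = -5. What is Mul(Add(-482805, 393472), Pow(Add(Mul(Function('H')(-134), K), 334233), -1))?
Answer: Rational(-4198651, 15708990) ≈ -0.26728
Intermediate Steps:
K = -9 (K = Add(-4, -5) = -9)
Function('H')(X) = Rational(-13, 141) (Function('H')(X) = Mul(Rational(-1, 2), Mul(26, Pow(141, -1))) = Mul(Rational(-1, 2), Mul(26, Rational(1, 141))) = Mul(Rational(-1, 2), Rational(26, 141)) = Rational(-13, 141))
Mul(Add(-482805, 393472), Pow(Add(Mul(Function('H')(-134), K), 334233), -1)) = Mul(Add(-482805, 393472), Pow(Add(Mul(Rational(-13, 141), -9), 334233), -1)) = Mul(-89333, Pow(Add(Rational(39, 47), 334233), -1)) = Mul(-89333, Pow(Rational(15708990, 47), -1)) = Mul(-89333, Rational(47, 15708990)) = Rational(-4198651, 15708990)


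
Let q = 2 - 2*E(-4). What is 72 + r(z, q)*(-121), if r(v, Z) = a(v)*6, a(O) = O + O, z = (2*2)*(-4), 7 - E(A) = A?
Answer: 23304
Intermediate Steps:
E(A) = 7 - A
z = -16 (z = 4*(-4) = -16)
a(O) = 2*O
q = -20 (q = 2 - 2*(7 - 1*(-4)) = 2 - 2*(7 + 4) = 2 - 2*11 = 2 - 22 = -20)
r(v, Z) = 12*v (r(v, Z) = (2*v)*6 = 12*v)
72 + r(z, q)*(-121) = 72 + (12*(-16))*(-121) = 72 - 192*(-121) = 72 + 23232 = 23304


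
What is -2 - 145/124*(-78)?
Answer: 5531/62 ≈ 89.210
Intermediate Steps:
-2 - 145/124*(-78) = -2 + 5655/62 = 5531/62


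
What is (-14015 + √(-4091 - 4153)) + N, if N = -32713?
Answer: -46728 + 6*I*√229 ≈ -46728.0 + 90.797*I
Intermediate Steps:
(-14015 + √(-4091 - 4153)) + N = (-14015 + √(-4091 - 4153)) - 32713 = (-14015 + √(-8244)) - 32713 = (-14015 + 6*I*√229) - 32713 = -46728 + 6*I*√229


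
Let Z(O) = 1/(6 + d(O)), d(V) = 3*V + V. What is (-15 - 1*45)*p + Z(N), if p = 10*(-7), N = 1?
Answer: 42001/10 ≈ 4200.1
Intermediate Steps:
d(V) = 4*V
Z(O) = 1/(6 + 4*O)
p = -70
(-15 - 1*45)*p + Z(N) = (-15 - 1*45)*(-70) + 1/(2*(3 + 2*1)) = (-15 - 45)*(-70) + 1/(2*(3 + 2)) = -60*(-70) + (½)/5 = 4200 + (½)*(⅕) = 4200 + ⅒ = 42001/10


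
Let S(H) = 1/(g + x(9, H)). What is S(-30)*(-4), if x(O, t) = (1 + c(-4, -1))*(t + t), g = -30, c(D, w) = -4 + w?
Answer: -2/105 ≈ -0.019048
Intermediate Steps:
x(O, t) = -8*t (x(O, t) = (1 + (-4 - 1))*(t + t) = (1 - 5)*(2*t) = -8*t)
S(H) = 1/(-30 - 8*H)
S(-30)*(-4) = (1/(2*(-15 - 4*(-30))))*(-4) = (1/(2*(-15 + 120)))*(-4) = ((1/2)/105)*(-4) = ((1/2)*(1/105))*(-4) = (1/210)*(-4) = -2/105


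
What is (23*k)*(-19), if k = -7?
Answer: 3059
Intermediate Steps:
(23*k)*(-19) = (23*(-7))*(-19) = -161*(-19) = 3059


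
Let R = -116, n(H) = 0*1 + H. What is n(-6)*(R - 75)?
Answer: 1146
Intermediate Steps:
n(H) = H (n(H) = 0 + H = H)
n(-6)*(R - 75) = -6*(-116 - 75) = -6*(-191) = 1146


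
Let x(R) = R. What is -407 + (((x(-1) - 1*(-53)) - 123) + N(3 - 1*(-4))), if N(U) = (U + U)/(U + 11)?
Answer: -4295/9 ≈ -477.22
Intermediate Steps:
N(U) = 2*U/(11 + U) (N(U) = (2*U)/(11 + U) = 2*U/(11 + U))
-407 + (((x(-1) - 1*(-53)) - 123) + N(3 - 1*(-4))) = -407 + (((-1 - 1*(-53)) - 123) + 2*(3 - 1*(-4))/(11 + (3 - 1*(-4)))) = -407 + (((-1 + 53) - 123) + 2*(3 + 4)/(11 + (3 + 4))) = -407 + ((52 - 123) + 2*7/(11 + 7)) = -407 + (-71 + 2*7/18) = -407 + (-71 + 2*7*(1/18)) = -407 + (-71 + 7/9) = -407 - 632/9 = -4295/9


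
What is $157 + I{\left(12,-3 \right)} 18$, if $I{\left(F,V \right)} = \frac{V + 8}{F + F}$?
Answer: $\frac{643}{4} \approx 160.75$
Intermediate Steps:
$I{\left(F,V \right)} = \frac{8 + V}{2 F}$
$157 + I{\left(12,-3 \right)} 18 = 157 + \frac{8 - 3}{2 \cdot 12} \cdot 18 = 157 + \frac{1}{2} \cdot \frac{1}{12} \cdot 5 \cdot 18 = 157 + \frac{5}{24} \cdot 18 = 157 + \frac{15}{4} = \frac{643}{4}$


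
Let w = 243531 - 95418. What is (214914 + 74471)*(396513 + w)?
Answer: 157606595010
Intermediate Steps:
w = 148113
(214914 + 74471)*(396513 + w) = (214914 + 74471)*(396513 + 148113) = 289385*544626 = 157606595010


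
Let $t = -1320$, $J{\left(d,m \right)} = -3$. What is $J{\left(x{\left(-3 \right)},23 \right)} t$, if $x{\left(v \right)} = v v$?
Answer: $3960$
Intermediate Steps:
$x{\left(v \right)} = v^{2}$
$J{\left(x{\left(-3 \right)},23 \right)} t = \left(-3\right) \left(-1320\right) = 3960$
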